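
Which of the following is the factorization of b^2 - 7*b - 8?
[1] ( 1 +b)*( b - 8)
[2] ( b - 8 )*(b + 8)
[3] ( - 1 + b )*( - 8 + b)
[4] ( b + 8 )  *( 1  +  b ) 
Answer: 1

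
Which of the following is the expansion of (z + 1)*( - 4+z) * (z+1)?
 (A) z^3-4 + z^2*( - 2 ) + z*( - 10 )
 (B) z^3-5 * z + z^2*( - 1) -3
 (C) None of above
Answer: C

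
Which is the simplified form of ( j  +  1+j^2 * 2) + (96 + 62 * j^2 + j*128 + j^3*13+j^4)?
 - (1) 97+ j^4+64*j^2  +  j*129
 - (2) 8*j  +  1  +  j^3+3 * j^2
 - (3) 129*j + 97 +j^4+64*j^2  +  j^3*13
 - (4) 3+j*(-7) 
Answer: 3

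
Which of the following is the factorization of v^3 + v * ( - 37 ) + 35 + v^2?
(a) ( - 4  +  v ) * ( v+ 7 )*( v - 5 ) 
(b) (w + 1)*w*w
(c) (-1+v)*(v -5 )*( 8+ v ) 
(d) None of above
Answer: d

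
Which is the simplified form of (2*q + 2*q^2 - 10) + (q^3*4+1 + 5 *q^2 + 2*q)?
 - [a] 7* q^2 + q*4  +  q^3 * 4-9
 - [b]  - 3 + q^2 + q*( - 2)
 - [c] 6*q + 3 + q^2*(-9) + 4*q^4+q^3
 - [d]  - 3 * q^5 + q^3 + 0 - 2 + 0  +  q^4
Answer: a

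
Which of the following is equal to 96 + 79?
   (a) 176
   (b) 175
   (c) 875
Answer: b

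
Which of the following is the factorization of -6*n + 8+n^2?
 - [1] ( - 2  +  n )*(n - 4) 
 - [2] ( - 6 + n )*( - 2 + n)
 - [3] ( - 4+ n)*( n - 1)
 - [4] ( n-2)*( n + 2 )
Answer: 1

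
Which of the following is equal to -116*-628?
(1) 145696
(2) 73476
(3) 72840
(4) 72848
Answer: 4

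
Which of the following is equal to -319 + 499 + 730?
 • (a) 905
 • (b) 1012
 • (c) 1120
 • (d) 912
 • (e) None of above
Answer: e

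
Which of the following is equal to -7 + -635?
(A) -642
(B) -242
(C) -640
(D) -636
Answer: A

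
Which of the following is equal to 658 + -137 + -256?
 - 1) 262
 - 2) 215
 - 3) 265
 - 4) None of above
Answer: 3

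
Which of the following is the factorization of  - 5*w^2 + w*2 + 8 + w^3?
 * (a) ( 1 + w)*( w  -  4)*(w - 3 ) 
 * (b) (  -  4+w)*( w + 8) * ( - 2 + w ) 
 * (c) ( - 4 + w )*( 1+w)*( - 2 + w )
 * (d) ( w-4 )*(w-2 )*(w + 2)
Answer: c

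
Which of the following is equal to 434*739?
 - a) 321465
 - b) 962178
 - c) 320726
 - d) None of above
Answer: c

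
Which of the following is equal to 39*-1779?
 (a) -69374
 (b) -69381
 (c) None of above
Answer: b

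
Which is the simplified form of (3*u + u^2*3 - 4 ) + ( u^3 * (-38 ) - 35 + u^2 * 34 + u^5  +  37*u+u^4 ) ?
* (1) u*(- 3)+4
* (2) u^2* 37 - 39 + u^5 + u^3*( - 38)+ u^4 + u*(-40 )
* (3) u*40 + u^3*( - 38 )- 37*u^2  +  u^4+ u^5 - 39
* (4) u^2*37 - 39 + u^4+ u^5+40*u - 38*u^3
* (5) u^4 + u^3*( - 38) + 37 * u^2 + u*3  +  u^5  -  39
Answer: 4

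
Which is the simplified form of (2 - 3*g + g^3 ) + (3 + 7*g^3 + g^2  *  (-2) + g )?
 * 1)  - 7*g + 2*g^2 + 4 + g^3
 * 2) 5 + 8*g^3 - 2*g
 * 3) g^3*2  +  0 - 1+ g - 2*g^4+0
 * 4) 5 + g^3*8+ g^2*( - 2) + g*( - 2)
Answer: 4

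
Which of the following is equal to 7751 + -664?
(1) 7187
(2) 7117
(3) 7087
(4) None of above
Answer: 3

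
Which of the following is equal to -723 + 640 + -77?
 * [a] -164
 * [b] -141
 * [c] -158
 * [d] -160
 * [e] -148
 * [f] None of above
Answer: d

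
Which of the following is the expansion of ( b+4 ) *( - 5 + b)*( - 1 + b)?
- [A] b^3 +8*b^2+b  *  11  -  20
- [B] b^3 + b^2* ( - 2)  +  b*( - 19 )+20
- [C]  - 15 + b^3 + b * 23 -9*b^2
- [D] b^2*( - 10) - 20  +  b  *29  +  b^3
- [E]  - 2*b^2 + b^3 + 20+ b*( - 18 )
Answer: B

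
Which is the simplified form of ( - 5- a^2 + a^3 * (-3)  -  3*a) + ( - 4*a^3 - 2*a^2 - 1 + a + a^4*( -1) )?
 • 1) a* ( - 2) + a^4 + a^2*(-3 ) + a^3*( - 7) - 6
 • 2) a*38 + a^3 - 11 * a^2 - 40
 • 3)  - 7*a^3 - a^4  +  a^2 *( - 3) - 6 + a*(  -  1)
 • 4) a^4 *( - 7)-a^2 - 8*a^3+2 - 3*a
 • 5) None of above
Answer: 5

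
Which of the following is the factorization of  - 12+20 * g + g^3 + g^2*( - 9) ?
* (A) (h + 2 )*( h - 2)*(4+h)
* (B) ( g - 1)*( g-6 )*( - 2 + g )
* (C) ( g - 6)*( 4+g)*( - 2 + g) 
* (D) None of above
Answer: B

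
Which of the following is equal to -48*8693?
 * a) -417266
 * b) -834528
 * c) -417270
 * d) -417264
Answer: d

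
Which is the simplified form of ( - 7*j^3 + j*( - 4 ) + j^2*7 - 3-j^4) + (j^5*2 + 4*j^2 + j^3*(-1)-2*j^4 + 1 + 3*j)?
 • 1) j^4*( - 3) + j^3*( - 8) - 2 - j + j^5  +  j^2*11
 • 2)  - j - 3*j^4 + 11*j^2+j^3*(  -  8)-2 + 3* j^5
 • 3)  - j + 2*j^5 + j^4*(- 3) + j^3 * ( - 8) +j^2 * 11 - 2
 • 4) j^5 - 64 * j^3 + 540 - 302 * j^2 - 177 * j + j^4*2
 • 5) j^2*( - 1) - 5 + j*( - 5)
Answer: 3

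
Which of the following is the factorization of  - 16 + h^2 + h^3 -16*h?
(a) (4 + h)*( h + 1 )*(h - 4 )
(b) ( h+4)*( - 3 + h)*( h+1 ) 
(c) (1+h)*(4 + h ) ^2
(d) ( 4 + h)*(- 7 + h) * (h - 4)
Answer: a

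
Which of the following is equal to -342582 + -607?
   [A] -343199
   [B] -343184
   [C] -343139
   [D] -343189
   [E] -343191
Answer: D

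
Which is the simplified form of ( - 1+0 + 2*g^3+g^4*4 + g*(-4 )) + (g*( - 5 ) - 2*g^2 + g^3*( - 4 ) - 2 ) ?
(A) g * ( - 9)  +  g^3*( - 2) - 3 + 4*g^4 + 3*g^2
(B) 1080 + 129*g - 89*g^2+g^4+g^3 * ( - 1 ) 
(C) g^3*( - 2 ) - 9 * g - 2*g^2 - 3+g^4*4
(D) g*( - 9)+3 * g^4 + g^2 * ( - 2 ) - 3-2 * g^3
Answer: C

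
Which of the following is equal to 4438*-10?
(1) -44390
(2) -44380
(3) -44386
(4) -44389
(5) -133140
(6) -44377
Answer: 2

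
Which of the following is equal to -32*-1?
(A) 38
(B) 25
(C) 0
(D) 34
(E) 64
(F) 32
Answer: F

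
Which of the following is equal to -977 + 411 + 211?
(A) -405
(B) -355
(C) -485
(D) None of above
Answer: B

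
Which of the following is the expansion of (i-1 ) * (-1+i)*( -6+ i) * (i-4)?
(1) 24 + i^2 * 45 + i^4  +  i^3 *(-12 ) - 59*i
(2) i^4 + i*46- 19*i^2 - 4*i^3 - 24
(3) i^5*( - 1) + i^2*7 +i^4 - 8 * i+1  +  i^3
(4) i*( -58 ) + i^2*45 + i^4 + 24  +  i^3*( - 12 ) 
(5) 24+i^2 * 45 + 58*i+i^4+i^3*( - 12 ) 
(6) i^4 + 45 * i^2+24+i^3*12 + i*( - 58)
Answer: 4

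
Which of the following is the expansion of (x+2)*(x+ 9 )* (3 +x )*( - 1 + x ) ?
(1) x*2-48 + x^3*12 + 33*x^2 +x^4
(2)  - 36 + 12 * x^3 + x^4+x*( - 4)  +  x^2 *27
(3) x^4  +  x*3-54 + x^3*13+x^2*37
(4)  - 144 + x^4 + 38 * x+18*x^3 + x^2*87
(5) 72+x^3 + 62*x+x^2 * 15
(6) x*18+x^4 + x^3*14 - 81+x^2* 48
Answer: 3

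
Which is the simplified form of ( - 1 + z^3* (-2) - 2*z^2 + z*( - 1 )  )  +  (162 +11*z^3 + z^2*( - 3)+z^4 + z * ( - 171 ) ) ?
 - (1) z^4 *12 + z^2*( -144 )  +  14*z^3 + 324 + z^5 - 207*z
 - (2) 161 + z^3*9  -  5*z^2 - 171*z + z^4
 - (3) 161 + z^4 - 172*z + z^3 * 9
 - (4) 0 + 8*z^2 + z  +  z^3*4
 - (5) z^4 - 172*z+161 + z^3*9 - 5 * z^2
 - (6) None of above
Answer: 5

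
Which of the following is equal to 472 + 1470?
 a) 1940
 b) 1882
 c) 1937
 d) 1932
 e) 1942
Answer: e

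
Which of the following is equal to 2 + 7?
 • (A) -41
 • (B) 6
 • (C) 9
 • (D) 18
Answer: C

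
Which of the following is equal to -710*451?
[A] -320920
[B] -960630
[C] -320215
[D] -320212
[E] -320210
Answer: E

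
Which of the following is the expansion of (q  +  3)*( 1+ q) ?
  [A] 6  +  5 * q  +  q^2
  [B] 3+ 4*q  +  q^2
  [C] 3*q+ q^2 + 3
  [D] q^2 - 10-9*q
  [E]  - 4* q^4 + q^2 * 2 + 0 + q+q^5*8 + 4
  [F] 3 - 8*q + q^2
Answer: B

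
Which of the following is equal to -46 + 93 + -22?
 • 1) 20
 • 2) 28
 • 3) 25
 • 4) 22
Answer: 3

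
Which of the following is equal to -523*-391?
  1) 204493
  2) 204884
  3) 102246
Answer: 1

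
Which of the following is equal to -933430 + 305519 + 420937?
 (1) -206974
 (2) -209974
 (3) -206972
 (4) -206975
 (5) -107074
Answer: 1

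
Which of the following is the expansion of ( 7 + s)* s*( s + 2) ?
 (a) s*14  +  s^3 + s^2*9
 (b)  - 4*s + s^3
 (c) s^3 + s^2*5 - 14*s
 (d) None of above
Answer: a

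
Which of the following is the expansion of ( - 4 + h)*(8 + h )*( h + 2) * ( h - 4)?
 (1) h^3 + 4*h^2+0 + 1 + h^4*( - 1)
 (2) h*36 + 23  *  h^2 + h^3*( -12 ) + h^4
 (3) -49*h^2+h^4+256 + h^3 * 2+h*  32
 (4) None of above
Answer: 4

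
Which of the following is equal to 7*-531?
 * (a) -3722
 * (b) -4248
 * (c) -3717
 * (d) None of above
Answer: c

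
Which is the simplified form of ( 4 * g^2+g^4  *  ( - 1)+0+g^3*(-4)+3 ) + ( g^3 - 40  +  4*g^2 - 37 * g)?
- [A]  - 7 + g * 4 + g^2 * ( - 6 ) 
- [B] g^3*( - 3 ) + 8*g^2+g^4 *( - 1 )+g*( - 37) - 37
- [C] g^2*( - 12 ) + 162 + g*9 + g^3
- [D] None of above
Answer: B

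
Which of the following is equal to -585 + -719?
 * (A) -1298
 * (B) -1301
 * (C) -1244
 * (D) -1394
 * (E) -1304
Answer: E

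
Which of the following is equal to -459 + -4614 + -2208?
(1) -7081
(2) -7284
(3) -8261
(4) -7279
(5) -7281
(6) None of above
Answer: 5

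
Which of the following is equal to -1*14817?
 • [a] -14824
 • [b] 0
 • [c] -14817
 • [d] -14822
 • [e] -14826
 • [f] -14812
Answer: c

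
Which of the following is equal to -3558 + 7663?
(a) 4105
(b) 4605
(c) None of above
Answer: a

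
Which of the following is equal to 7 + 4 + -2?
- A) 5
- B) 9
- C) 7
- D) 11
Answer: B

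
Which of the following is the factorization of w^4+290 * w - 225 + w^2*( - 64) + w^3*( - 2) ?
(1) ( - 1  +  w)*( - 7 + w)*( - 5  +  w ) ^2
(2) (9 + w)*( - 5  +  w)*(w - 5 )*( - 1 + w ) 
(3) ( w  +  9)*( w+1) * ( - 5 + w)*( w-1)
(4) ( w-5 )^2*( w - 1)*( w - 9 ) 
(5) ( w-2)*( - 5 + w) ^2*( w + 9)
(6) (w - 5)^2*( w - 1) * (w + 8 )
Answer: 2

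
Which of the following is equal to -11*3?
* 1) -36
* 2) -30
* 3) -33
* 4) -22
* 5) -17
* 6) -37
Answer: 3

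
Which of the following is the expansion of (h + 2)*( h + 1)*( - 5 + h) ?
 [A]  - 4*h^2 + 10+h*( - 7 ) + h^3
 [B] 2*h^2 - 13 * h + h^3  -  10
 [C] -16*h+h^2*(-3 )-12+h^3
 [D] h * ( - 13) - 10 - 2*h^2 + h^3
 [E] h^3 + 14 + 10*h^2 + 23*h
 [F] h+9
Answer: D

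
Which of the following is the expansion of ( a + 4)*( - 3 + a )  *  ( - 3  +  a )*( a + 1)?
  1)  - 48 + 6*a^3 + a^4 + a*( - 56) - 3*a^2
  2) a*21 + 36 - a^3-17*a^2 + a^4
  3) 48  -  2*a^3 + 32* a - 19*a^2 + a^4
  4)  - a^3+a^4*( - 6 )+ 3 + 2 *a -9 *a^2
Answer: 2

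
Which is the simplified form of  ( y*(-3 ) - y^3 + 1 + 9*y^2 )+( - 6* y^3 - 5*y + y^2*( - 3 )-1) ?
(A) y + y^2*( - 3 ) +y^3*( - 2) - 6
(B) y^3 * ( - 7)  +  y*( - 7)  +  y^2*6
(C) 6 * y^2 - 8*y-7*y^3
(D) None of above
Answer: C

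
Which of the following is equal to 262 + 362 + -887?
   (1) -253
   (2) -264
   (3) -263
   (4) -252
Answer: 3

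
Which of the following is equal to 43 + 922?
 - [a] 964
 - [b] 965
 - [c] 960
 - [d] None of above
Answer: b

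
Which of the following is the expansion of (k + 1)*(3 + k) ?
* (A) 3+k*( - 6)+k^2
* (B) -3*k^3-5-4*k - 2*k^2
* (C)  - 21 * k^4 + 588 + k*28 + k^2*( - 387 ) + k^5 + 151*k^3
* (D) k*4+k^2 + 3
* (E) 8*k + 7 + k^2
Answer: D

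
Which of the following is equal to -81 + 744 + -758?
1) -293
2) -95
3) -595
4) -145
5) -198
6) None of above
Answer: 2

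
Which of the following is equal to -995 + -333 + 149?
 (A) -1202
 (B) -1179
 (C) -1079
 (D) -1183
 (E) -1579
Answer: B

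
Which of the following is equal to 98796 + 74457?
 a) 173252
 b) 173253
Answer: b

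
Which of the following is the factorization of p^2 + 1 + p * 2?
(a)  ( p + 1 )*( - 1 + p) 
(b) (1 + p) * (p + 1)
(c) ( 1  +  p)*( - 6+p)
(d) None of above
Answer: b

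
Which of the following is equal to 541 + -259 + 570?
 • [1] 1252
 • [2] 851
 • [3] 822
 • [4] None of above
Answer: 4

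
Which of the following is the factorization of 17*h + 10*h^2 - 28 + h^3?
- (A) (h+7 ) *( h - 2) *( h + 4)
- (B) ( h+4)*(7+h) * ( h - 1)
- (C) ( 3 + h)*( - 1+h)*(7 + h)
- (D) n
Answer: B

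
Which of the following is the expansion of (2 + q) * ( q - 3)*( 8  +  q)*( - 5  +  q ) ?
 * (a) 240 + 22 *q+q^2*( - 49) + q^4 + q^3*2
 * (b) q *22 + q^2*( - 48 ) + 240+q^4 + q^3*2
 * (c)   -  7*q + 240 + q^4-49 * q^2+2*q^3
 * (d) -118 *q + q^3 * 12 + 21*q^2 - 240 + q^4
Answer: a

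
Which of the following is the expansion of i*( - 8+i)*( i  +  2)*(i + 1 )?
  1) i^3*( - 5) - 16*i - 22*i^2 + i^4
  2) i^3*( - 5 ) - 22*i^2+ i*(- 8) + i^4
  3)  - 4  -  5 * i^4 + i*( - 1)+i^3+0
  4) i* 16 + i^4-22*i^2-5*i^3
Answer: 1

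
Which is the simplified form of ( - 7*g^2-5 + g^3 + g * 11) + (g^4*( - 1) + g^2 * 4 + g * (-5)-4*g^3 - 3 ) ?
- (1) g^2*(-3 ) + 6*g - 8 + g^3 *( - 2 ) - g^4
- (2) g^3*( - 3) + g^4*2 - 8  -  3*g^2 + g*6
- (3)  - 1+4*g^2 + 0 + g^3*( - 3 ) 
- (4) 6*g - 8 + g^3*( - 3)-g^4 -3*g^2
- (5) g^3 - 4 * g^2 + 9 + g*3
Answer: 4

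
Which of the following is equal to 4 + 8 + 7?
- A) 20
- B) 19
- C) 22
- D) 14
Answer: B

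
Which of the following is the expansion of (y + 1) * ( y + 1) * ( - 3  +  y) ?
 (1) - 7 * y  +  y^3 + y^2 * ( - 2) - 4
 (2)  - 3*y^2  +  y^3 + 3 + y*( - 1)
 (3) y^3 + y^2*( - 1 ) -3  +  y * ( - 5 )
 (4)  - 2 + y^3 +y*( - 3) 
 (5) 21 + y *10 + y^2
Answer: 3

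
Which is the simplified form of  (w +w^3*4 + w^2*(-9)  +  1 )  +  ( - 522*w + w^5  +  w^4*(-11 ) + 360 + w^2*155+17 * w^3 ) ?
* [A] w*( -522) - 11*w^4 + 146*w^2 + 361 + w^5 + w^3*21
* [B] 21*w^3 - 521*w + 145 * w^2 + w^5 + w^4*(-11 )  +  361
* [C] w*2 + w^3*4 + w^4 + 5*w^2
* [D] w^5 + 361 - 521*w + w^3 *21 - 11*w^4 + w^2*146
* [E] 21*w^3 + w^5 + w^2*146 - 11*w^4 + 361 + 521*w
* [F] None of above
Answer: D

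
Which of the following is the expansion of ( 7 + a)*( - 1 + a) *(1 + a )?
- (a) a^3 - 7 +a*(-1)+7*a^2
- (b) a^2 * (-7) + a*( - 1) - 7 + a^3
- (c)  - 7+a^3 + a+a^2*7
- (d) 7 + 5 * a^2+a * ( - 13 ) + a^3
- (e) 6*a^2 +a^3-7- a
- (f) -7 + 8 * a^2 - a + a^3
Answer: a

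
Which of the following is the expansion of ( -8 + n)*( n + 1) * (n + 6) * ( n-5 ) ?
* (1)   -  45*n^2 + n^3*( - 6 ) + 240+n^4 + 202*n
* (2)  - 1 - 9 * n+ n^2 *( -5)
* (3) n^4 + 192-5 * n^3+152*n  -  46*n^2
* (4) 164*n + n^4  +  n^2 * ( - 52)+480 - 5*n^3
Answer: 1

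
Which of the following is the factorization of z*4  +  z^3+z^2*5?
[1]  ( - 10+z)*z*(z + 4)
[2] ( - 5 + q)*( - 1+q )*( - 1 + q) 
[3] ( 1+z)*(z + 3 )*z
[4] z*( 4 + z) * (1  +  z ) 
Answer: 4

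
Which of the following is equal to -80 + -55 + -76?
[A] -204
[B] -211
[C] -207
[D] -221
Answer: B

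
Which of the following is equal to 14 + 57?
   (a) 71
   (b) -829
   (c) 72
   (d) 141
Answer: a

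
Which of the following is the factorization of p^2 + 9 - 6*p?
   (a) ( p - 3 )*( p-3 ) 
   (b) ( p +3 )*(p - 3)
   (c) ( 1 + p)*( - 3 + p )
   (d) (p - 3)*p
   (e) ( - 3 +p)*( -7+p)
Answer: a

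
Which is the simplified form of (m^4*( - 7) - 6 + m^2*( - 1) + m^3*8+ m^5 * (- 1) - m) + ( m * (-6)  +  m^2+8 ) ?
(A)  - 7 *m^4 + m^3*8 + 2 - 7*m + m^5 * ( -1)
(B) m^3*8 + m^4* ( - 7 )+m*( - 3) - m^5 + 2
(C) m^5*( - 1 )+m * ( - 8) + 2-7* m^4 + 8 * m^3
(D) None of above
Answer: A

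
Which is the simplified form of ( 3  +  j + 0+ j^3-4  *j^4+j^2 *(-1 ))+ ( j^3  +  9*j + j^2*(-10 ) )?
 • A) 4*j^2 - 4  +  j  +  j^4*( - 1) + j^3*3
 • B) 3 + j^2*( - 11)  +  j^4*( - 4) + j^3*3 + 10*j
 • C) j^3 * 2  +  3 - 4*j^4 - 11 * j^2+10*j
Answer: C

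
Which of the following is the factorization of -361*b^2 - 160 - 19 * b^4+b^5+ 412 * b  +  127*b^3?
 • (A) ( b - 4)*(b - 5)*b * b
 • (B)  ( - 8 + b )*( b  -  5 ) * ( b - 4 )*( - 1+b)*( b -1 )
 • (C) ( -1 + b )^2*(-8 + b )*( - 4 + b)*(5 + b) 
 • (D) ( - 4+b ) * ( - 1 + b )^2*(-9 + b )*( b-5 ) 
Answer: B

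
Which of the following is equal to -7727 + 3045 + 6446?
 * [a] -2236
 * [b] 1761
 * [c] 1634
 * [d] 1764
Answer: d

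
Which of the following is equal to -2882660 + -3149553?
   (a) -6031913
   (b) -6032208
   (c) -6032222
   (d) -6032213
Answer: d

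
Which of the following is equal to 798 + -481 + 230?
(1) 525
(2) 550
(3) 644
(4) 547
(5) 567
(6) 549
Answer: 4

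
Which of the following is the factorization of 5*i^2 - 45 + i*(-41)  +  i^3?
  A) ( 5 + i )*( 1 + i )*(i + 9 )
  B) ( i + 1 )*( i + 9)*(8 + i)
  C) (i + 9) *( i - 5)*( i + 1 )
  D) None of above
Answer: C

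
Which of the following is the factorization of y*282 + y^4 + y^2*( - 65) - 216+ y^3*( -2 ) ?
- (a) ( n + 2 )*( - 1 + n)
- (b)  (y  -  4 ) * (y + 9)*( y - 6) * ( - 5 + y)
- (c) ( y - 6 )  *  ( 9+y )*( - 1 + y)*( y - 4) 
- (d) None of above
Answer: c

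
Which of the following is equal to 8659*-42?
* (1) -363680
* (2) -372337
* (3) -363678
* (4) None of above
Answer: 3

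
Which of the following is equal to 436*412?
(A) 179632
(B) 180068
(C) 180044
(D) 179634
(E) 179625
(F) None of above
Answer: A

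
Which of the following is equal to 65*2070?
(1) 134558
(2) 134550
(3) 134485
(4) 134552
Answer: 2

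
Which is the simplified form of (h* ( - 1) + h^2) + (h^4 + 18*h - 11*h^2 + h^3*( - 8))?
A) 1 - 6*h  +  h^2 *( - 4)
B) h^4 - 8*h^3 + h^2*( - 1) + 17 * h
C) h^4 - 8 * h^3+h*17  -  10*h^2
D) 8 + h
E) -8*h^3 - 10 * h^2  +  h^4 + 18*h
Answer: C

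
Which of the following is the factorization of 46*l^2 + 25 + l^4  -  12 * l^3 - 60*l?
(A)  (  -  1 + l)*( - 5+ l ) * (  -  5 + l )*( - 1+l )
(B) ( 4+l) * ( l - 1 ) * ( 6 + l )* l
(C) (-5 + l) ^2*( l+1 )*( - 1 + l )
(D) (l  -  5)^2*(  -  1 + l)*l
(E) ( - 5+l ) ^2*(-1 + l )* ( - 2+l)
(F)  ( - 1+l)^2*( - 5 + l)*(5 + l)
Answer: A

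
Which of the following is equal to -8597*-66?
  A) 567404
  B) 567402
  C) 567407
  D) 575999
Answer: B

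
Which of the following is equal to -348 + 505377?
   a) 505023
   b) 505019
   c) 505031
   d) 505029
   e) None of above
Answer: d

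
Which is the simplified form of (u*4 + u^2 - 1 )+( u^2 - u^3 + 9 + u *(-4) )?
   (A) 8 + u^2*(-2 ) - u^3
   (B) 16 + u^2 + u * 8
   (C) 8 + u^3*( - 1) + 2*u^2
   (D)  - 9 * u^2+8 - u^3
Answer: C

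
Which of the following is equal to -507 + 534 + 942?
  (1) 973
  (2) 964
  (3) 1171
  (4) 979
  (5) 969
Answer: 5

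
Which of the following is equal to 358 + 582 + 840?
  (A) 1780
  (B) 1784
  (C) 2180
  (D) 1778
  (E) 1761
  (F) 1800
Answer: A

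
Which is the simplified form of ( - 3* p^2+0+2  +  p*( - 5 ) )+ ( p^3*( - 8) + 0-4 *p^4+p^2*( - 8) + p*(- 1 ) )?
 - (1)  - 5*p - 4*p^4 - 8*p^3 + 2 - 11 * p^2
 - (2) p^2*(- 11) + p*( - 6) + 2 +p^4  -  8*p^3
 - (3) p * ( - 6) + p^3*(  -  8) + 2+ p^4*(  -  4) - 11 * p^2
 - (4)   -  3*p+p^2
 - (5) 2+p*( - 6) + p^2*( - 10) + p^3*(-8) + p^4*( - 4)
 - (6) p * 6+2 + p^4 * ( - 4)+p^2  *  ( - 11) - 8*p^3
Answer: 3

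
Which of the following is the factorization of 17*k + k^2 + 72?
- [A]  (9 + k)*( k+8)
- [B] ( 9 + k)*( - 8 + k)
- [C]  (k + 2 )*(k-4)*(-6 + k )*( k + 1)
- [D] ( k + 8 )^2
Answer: A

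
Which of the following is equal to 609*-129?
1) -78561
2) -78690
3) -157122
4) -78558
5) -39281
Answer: 1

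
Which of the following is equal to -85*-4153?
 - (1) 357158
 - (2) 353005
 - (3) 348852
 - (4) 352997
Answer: 2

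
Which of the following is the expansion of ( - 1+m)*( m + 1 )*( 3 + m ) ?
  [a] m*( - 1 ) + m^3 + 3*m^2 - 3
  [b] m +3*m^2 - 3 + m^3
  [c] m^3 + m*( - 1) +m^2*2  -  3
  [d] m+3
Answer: a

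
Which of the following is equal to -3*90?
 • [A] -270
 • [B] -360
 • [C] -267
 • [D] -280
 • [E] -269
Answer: A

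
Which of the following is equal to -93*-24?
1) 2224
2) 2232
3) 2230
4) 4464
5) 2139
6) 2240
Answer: 2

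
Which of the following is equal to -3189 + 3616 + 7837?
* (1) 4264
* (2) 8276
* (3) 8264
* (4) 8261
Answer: 3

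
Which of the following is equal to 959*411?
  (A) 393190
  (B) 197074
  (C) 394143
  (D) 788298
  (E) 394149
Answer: E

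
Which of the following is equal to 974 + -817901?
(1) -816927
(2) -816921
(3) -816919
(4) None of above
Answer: 1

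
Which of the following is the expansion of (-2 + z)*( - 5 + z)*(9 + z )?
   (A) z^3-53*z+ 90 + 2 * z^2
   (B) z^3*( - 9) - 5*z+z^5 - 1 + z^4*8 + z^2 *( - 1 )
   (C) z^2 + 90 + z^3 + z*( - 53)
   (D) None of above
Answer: A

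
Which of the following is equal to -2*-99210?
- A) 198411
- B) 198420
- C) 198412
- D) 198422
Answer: B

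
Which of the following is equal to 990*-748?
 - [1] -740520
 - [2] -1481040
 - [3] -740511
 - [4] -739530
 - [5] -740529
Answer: 1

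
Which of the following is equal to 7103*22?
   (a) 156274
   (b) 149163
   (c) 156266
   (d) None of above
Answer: c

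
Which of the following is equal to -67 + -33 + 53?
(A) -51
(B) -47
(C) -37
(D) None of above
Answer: B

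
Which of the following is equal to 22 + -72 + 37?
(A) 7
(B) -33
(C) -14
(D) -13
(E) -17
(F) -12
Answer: D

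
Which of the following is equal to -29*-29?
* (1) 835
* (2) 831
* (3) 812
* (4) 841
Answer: 4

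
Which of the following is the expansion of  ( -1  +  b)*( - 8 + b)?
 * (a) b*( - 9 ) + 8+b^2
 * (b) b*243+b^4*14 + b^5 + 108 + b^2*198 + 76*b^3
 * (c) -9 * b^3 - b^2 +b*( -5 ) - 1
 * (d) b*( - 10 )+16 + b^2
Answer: a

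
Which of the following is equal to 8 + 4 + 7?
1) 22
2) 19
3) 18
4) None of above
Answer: 2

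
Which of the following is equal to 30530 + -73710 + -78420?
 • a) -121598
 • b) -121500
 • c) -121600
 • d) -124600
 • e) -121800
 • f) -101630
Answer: c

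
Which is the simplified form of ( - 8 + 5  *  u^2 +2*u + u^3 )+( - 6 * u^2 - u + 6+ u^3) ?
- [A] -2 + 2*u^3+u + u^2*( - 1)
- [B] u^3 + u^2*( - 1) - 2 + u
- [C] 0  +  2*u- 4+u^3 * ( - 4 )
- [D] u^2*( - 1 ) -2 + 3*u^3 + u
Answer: A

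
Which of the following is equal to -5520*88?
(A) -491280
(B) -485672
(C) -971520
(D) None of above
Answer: D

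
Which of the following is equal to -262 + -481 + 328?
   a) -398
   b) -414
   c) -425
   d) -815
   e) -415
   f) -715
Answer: e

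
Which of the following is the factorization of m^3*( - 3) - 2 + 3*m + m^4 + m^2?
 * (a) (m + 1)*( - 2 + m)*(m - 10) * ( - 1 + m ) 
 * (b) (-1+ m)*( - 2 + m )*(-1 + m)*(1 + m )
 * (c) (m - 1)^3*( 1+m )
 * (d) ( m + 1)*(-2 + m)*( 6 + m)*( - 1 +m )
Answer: b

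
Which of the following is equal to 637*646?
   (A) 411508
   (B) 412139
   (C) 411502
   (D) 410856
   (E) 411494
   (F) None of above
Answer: C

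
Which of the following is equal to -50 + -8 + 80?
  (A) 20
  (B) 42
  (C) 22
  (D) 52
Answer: C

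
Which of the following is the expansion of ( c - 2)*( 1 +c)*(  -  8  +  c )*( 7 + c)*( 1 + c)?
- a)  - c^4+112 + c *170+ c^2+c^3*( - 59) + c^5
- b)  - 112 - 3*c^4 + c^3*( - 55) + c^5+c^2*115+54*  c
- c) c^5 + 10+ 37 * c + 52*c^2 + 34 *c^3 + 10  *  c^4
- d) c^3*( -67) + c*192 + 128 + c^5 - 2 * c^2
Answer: a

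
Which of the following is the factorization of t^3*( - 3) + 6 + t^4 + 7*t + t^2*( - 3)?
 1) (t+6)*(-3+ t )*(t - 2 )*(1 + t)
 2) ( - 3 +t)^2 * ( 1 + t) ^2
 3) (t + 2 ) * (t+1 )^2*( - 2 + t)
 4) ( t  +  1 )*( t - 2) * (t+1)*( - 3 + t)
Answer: 4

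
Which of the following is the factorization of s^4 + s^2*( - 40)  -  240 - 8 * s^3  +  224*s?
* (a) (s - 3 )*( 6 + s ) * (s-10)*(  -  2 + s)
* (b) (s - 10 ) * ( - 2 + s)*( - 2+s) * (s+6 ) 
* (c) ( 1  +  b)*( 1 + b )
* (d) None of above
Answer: b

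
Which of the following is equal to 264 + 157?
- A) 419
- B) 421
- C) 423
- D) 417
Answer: B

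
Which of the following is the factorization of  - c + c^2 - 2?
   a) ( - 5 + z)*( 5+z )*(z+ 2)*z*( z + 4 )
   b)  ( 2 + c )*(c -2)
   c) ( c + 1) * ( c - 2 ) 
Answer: c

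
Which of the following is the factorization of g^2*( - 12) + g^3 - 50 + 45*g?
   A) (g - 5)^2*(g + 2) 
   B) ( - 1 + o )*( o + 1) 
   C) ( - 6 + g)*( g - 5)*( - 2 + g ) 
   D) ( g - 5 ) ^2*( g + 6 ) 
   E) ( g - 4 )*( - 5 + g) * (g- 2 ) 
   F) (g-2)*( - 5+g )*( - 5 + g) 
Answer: F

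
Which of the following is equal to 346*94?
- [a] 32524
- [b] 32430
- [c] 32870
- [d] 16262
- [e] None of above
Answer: a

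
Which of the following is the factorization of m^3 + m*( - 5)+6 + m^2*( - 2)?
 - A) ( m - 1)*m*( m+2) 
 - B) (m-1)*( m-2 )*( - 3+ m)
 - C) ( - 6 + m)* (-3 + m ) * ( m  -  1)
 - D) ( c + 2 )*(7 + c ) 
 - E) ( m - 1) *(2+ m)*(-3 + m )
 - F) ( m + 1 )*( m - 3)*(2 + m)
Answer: E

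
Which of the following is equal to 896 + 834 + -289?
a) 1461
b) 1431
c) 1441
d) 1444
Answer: c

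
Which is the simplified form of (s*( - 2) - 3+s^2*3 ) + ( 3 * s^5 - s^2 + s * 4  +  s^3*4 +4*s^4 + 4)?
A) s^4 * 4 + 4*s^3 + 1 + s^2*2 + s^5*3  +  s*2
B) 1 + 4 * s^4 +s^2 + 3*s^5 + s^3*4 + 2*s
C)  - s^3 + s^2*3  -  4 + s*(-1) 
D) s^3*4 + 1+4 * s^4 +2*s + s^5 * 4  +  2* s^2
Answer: A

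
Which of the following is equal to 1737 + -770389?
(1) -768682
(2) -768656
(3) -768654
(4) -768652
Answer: 4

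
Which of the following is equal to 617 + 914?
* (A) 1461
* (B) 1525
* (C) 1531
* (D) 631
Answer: C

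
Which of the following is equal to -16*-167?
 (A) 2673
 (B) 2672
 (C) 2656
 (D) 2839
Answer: B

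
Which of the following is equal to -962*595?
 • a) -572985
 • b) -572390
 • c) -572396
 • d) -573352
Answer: b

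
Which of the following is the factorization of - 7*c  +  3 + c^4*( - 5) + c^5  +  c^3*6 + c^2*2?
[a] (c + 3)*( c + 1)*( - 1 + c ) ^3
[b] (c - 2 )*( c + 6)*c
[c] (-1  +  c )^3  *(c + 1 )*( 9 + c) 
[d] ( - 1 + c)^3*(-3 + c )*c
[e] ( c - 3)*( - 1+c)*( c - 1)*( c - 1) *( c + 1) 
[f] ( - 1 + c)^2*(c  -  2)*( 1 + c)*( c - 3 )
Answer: e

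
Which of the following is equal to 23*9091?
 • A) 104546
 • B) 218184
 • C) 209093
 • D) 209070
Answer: C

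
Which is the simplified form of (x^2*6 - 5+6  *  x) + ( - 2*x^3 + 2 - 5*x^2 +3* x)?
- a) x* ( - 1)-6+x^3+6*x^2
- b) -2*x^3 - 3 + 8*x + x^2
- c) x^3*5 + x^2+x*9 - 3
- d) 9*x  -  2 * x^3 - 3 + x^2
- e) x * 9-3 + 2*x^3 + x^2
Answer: d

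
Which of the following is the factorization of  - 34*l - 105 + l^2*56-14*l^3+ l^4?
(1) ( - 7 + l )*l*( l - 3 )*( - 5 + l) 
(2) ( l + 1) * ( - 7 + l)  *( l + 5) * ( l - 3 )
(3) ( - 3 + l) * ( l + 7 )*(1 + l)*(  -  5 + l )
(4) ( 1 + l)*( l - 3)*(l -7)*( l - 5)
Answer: 4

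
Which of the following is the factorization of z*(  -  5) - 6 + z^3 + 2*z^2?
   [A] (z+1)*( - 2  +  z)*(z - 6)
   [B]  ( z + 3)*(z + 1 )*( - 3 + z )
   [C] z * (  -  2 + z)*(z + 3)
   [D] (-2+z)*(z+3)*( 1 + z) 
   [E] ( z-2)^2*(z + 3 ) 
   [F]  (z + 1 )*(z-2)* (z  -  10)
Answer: D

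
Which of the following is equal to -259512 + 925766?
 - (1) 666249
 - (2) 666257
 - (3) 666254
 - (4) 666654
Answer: 3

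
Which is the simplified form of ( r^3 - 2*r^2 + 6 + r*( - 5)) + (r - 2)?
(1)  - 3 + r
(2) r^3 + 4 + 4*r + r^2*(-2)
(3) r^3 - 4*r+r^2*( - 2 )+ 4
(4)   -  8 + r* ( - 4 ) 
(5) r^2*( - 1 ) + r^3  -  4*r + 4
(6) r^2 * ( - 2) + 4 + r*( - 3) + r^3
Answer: 3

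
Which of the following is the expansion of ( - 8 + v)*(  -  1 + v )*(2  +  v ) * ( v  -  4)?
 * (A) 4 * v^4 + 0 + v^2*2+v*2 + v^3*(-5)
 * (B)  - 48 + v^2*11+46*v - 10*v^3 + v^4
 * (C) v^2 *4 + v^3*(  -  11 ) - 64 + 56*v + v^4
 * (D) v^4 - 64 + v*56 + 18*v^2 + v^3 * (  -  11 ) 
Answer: D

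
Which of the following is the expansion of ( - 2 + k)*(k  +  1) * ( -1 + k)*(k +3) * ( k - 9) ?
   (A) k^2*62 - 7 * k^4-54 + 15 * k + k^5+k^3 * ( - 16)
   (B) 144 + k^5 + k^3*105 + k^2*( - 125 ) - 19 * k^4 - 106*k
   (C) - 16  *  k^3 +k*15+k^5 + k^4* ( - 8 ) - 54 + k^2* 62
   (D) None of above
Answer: C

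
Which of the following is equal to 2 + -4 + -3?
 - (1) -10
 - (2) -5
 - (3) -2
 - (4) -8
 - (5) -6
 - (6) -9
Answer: 2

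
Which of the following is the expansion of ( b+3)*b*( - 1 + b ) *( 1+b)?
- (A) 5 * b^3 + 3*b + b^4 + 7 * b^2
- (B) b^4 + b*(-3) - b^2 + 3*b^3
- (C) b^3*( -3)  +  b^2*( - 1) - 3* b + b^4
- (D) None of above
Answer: B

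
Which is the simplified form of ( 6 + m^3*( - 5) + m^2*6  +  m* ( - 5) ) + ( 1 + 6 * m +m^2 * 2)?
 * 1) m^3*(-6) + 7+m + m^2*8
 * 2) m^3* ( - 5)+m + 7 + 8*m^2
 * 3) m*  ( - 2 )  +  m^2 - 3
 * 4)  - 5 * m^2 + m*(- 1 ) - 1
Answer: 2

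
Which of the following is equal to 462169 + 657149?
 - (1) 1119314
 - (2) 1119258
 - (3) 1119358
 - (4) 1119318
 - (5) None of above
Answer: 4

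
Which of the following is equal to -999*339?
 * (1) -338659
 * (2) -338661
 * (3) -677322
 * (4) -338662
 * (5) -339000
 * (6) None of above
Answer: 2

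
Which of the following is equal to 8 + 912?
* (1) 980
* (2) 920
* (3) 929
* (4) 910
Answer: 2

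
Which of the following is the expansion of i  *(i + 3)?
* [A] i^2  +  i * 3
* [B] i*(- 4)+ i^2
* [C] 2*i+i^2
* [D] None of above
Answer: A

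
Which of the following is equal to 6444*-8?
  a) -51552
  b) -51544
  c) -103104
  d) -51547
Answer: a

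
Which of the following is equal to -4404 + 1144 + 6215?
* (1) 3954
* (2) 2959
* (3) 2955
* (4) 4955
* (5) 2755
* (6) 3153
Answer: 3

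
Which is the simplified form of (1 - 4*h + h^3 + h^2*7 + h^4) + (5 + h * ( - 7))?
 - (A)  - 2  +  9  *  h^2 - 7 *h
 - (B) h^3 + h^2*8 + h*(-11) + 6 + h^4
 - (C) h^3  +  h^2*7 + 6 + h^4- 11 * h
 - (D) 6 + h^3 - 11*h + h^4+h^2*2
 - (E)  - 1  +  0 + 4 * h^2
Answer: C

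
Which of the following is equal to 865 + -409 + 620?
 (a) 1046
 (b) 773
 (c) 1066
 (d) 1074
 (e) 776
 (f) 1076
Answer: f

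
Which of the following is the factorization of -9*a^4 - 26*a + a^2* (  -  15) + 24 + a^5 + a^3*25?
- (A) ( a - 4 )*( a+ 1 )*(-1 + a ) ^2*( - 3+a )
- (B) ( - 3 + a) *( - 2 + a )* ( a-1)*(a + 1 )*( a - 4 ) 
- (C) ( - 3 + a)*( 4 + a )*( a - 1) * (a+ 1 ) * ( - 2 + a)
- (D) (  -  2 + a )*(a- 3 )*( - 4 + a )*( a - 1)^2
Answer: B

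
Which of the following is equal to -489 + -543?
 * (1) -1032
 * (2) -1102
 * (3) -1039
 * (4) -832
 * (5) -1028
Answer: 1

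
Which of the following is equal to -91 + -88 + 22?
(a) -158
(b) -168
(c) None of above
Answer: c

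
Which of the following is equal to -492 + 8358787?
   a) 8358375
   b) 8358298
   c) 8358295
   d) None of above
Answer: c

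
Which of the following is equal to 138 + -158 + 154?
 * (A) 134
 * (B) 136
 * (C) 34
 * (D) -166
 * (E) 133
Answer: A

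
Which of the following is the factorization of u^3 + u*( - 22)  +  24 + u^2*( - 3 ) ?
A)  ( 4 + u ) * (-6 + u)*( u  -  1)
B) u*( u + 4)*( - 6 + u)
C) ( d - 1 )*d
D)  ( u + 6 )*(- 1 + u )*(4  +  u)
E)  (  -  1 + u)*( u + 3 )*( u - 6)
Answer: A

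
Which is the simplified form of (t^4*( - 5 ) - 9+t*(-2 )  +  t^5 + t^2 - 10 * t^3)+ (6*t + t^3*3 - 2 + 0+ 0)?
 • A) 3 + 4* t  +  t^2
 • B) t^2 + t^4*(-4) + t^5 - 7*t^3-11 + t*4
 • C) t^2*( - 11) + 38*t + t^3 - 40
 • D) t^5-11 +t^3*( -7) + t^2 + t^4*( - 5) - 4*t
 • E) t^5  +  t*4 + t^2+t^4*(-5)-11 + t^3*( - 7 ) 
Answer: E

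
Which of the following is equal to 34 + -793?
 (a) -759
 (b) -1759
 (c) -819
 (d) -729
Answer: a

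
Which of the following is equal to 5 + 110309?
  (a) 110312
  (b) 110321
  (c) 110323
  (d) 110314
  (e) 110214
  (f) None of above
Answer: d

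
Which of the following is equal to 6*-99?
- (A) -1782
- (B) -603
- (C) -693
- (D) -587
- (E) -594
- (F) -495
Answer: E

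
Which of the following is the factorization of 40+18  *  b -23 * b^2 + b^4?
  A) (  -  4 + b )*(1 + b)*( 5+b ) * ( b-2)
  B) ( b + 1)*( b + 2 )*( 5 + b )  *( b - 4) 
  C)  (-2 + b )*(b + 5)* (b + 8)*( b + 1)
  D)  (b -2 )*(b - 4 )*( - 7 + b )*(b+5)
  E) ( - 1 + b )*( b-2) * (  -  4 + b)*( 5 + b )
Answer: A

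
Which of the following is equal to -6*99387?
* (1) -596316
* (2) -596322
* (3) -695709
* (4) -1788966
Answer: 2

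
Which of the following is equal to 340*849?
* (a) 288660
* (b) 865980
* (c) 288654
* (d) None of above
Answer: a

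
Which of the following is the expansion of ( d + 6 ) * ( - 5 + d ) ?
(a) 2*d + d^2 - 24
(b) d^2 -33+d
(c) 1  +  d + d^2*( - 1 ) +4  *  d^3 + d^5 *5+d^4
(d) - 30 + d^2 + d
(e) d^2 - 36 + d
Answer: d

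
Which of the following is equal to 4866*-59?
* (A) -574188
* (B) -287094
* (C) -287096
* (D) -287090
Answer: B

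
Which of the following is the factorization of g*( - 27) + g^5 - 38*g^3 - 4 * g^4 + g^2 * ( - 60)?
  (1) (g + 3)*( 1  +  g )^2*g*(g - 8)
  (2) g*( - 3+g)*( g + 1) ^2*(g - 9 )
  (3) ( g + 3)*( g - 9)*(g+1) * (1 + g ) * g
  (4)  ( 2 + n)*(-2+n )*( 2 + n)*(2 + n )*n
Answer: 3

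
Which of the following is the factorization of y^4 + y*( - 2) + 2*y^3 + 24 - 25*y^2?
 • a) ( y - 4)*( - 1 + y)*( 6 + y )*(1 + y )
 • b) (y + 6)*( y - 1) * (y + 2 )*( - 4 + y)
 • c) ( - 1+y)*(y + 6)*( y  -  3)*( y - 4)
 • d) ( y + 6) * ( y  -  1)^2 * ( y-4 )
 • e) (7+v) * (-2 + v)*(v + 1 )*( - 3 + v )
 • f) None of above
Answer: a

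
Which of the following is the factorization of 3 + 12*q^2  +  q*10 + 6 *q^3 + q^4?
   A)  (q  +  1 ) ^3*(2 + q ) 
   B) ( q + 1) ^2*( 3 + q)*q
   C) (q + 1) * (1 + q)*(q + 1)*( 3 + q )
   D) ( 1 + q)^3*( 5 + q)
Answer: C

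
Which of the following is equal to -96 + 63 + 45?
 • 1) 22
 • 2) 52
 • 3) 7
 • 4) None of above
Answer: 4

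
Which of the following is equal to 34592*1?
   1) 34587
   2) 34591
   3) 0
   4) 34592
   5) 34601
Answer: 4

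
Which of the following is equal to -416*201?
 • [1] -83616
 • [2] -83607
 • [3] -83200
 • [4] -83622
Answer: 1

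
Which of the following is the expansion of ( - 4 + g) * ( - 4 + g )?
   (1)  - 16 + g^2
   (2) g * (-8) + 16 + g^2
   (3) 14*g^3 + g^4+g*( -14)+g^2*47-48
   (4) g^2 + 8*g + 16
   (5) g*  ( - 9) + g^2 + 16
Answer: 2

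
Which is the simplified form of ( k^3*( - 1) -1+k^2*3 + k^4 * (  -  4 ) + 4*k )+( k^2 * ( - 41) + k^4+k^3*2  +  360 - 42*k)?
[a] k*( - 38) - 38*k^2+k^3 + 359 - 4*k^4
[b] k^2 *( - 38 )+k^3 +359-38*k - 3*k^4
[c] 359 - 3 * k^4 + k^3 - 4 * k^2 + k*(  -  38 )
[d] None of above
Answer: b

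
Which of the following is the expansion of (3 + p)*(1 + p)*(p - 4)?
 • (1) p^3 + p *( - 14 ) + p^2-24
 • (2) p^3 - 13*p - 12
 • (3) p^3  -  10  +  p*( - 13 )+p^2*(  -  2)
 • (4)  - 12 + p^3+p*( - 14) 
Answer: 2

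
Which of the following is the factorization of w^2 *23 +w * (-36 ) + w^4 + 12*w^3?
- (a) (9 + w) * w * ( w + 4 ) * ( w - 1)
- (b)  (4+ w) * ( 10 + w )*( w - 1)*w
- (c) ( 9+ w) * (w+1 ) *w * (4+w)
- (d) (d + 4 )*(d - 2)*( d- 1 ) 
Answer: a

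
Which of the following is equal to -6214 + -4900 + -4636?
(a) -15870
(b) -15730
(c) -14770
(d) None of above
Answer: d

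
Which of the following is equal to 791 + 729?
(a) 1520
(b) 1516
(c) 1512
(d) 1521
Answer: a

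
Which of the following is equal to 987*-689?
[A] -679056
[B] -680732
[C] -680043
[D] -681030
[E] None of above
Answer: C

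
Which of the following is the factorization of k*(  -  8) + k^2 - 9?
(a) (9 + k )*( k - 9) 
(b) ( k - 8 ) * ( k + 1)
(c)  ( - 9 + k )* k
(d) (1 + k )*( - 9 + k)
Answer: d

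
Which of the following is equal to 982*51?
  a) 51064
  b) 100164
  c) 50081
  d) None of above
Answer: d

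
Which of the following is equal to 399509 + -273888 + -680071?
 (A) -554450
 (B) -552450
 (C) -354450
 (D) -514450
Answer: A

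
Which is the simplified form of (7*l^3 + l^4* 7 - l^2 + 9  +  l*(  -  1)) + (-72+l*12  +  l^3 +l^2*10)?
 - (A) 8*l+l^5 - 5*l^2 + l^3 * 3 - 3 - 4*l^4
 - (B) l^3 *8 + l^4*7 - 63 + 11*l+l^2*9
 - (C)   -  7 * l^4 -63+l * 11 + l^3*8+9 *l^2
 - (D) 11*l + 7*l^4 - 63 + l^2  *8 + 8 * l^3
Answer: B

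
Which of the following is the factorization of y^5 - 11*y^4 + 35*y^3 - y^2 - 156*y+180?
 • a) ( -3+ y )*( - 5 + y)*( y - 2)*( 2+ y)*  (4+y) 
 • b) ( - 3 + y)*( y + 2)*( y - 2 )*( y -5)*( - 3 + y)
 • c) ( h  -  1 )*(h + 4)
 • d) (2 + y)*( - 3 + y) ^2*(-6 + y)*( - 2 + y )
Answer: b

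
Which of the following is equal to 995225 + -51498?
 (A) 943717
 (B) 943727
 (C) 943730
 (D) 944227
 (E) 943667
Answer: B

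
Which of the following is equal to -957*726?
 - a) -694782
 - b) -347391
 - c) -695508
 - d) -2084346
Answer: a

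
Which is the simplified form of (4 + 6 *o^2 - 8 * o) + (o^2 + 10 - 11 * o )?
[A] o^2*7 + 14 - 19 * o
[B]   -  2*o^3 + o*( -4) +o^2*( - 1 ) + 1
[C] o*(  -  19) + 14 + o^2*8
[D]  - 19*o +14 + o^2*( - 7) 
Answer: A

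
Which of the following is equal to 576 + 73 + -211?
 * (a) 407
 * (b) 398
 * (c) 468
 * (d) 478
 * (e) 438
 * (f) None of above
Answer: e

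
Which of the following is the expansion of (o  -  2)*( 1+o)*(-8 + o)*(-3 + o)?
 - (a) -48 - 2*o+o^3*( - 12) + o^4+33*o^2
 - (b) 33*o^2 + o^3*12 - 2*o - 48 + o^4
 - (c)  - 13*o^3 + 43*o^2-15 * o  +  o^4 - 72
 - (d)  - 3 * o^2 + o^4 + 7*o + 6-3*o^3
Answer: a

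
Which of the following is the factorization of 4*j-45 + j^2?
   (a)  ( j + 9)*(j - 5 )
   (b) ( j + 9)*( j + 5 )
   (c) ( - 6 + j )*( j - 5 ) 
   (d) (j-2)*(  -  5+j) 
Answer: a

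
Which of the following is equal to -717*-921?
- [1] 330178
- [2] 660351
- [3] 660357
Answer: 3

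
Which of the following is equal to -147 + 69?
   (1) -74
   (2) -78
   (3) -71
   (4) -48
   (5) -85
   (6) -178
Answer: 2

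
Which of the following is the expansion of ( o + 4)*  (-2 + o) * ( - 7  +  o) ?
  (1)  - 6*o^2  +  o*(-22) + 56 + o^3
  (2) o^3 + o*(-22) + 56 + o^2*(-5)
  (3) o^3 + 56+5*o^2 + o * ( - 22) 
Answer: 2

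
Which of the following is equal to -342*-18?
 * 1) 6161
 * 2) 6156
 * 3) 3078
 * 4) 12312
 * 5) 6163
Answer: 2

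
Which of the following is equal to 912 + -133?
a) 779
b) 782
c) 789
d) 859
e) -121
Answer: a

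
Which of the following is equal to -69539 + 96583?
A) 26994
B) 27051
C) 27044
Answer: C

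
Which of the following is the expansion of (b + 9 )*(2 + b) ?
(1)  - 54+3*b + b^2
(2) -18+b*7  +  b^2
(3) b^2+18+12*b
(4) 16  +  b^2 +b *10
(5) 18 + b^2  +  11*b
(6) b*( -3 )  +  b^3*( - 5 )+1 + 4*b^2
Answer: 5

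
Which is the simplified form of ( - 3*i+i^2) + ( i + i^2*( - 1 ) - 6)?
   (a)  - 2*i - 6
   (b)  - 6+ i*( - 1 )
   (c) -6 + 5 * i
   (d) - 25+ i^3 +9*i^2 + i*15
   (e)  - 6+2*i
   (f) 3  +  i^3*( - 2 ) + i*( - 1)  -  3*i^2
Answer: a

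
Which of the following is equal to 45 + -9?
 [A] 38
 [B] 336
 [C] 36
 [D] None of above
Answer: C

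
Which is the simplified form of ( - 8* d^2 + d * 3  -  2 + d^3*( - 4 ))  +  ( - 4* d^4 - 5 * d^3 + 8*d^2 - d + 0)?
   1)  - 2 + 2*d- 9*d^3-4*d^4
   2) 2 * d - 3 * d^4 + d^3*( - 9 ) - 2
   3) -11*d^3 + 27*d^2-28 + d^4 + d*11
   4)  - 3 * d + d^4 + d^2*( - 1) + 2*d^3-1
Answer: 1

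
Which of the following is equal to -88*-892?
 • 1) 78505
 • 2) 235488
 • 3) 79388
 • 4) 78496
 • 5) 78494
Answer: 4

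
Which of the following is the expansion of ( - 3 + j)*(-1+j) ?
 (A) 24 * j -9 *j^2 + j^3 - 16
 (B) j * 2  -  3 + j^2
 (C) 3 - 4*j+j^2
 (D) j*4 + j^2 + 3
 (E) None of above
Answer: C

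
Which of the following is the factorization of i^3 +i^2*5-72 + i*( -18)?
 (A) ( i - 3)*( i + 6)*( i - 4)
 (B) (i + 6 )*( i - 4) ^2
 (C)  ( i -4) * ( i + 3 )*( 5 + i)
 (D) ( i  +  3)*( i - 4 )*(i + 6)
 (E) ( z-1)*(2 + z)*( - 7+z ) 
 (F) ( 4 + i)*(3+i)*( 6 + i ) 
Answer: D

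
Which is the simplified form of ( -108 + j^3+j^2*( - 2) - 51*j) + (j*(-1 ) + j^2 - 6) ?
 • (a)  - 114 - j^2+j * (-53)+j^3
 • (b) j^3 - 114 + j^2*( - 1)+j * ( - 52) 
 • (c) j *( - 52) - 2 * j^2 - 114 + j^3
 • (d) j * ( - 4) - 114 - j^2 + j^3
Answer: b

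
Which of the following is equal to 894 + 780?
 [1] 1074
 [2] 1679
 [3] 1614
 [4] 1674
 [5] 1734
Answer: 4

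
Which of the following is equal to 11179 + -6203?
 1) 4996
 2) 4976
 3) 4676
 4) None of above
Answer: 2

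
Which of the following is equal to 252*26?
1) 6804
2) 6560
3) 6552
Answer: 3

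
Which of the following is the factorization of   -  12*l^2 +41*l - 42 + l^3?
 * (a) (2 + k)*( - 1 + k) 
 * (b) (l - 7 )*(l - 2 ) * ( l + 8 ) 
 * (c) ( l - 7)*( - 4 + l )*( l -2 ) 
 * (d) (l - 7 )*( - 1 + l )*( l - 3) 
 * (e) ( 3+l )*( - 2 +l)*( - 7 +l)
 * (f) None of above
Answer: f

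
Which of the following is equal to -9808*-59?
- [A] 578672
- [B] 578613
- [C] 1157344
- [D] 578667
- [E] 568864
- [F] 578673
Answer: A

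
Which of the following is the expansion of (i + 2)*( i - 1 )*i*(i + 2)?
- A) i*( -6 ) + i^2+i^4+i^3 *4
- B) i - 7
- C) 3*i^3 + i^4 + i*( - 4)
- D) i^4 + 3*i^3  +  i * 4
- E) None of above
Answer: C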